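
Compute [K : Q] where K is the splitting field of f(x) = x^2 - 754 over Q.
[K : Q] = 2

f(x) = x^2 - 754 factors as (x - √754)(x + √754). The splitting field is K = Q(√754). Since 754 is squarefree and > 1, it is not a perfect square, so x^2 - 754 is irreducible over Q and [Q(√754) : Q] = 2. Hence [K : Q] = 2.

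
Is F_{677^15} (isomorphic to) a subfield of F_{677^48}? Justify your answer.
No: F_{677^15} is not a subfield of F_{677^48}

F_{p^m} embeds in F_{p^n} iff m | n. Here 15 ∤ 48 (since 48 = 3·15 + 3 with remainder 3 ≠ 0), so F_{677^15} is not a subfield of F_{677^48}. Equivalently: if it were, the tower law would give 15 = [F_{677^15}:F_677] dividing [F_{677^48}:F_677] = 48, contradiction.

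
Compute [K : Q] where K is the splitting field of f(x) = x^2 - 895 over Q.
[K : Q] = 2

f(x) = x^2 - 895 factors as (x - √895)(x + √895). The splitting field is K = Q(√895). Since 895 is squarefree and > 1, it is not a perfect square, so x^2 - 895 is irreducible over Q and [Q(√895) : Q] = 2. Hence [K : Q] = 2.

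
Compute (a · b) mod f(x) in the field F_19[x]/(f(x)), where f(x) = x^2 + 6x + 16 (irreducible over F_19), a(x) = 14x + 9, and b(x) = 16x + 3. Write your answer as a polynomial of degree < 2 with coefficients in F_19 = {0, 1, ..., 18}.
a · b ≡ x + 15 (mod f(x))

Multiply in F_19[x]: a(x)·b(x) = (14x + 9)·(16x + 3) = 15x^2 + 15x + 8. This has degree ≥ 2, so divide by f(x) over F_19: 15x^2 + 15x + 8 = (15)·(x^2 + 6x + 16) + (x + 15). Hence a·b ≡ x + 15 (mod f). (F_19[x]/(f) is a field with 19^2 = 361 elements since f is irreducible of degree 2.)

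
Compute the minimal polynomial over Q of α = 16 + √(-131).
m_α(x) = x^2 - 32x + 387

From α - 16 = √(-131), squaring gives (α - 16)^2 = -131, i.e. α^2 - 32α + 256 = -131, so α^2 - 32α + 387 = 0. The discriminant of x^2 - 32x + 387 is (-32)^2 - 4·(387) = 1024 - 1548 = -524, and 4·(-131) is not a perfect square in Q since -131 is squarefree and ≠ 1. Hence x^2 - 32x + 387 is irreducible over Q and is the minimal polynomial of α.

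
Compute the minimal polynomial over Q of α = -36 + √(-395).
m_α(x) = x^2 + 72x + 1691

From α + 36 = √(-395), squaring gives (α + 36)^2 = -395, i.e. α^2 + 72α + 1296 = -395, so α^2 + 72α + 1691 = 0. The discriminant of x^2 + 72x + 1691 is (72)^2 - 4·(1691) = 5184 - 6764 = -1580, and 4·(-395) is not a perfect square in Q since -395 is squarefree and ≠ 1. Hence x^2 + 72x + 1691 is irreducible over Q and is the minimal polynomial of α.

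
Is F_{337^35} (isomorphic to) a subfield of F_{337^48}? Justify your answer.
No: F_{337^35} is not a subfield of F_{337^48}

F_{p^m} embeds in F_{p^n} iff m | n. Here 35 ∤ 48 (since 48 = 1·35 + 13 with remainder 13 ≠ 0), so F_{337^35} is not a subfield of F_{337^48}. Equivalently: if it were, the tower law would give 35 = [F_{337^35}:F_337] dividing [F_{337^48}:F_337] = 48, contradiction.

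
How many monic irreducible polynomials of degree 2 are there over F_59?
There are 1711 monic irreducible polynomials of degree 2 over F_59

Each element of F_{59^2} that lies in no proper subfield is a root of exactly one monic irreducible of degree 2 over F_59, and each such polynomial has 2 distinct roots in F_{59^2}. By Möbius inversion the count is N_59(2) = (1/2) Σ_{d|2} μ(2/d) · 59^d = (1/2)(μ(2)·59^1 + μ(1)·59^2) = 3422/2 = 1711.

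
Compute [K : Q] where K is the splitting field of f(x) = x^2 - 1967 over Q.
[K : Q] = 2

f(x) = x^2 - 1967 factors as (x - √1967)(x + √1967). The splitting field is K = Q(√1967). Since 1967 is squarefree and > 1, it is not a perfect square, so x^2 - 1967 is irreducible over Q and [Q(√1967) : Q] = 2. Hence [K : Q] = 2.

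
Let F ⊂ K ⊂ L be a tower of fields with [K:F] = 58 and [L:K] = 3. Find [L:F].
[L:F] = 174

The tower law says that for any tower of field extensions F ⊂ K ⊂ L with finite degrees, [L:F] = [L:K] · [K:F]. Here this gives [L:F] = 3 · 58 = 174.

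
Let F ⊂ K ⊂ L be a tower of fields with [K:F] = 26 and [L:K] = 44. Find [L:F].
[L:F] = 1144

The tower law says that for any tower of field extensions F ⊂ K ⊂ L with finite degrees, [L:F] = [L:K] · [K:F]. Here this gives [L:F] = 44 · 26 = 1144.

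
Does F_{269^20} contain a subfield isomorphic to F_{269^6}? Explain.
No: F_{269^6} is not a subfield of F_{269^20}

F_{p^m} embeds in F_{p^n} iff m | n. Here 6 ∤ 20 (since 20 = 3·6 + 2 with remainder 2 ≠ 0), so F_{269^6} is not a subfield of F_{269^20}. Equivalently: if it were, the tower law would give 6 = [F_{269^6}:F_269] dividing [F_{269^20}:F_269] = 20, contradiction.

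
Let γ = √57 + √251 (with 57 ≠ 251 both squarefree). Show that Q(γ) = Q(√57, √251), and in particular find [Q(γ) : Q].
[Q(γ) : Q] = 4 (equivalently, Q(γ) = Q(√57, √251))

Obviously Q(γ) ⊆ Q(√57, √251), and [Q(√57, √251):Q] = 4 (since 57, 251 are distinct squarefree integers > 1 with 14307 not a perfect square). To show equality we compute the minimal polynomial of γ. From γ = √57 + √251: γ^2 = 57 + 2√(14307) + 251 = 308 + 2√(14307), so γ^2 - 308 = 2√(14307); squaring, (γ^2 - 308)^2 = 4·14307, i.e. γ^4 - 616γ^2 + 94864 - 57228 = 0, i.e. γ^4 - 616γ^2 + 37636 = 0. So γ is a root of x^4 - 616x^2 + 37636. This polynomial is irreducible over Q: it has no rational root (each ±√57 ± √251 is irrational), and any factorization into two quadratics over Q would force √(14307) ∈ Q (pairing opposite roots) or √57, √251 ∈ Q (other pairings), all impossible. Hence [Q(γ):Q] = 4 = [Q(√57, √251):Q], so Q(γ) = Q(√57, √251).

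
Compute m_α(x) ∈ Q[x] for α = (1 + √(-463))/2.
m_α(x) = x^2 - x + 116

From 2α - 1 = √(-463), squaring gives (2α - 1)^2 = -463, i.e. 4α^2 - 4α + 1 = -463, so α^2 - α + (1 + 463)/4 = 0. Since -463 ≡ 1 (mod 4), (1 + 463)/4 = 116 ∈ Z. The polynomial x^2 - x + 116 has discriminant 1 - 4·(116) = -463, which is not a perfect square in Q (d = -463 is squarefree and ≠ 1), so x^2 - x + 116 is irreducible over Q. It is the minimal polynomial of α.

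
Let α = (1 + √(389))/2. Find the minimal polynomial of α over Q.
m_α(x) = x^2 - x - 97

From 2α - 1 = √(389), squaring gives (2α - 1)^2 = 389, i.e. 4α^2 - 4α + 1 = 389, so α^2 - α + (1 - 389)/4 = 0. Since 389 ≡ 1 (mod 4), (1 - 389)/4 = -97 ∈ Z. The polynomial x^2 - x - 97 has discriminant 1 - 4·(-97) = 389, which is not a perfect square in Q (d = 389 is squarefree and ≠ 1), so x^2 - x - 97 is irreducible over Q. It is the minimal polynomial of α.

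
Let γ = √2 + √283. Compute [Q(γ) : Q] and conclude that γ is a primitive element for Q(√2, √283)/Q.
[Q(γ) : Q] = 4 (equivalently, Q(γ) = Q(√2, √283))

Obviously Q(γ) ⊆ Q(√2, √283), and [Q(√2, √283):Q] = 4 (since 2, 283 are distinct squarefree integers > 1 with 566 not a perfect square). To show equality we compute the minimal polynomial of γ. From γ = √2 + √283: γ^2 = 2 + 2√(566) + 283 = 285 + 2√(566), so γ^2 - 285 = 2√(566); squaring, (γ^2 - 285)^2 = 4·566, i.e. γ^4 - 570γ^2 + 81225 - 2264 = 0, i.e. γ^4 - 570γ^2 + 78961 = 0. So γ is a root of x^4 - 570x^2 + 78961. This polynomial is irreducible over Q: it has no rational root (each ±√2 ± √283 is irrational), and any factorization into two quadratics over Q would force √(566) ∈ Q (pairing opposite roots) or √2, √283 ∈ Q (other pairings), all impossible. Hence [Q(γ):Q] = 4 = [Q(√2, √283):Q], so Q(γ) = Q(√2, √283).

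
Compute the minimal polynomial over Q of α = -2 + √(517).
m_α(x) = x^2 + 4x - 513

From α + 2 = √(517), squaring gives (α + 2)^2 = 517, i.e. α^2 + 4α + 4 = 517, so α^2 + 4α - 513 = 0. The discriminant of x^2 + 4x - 513 is (4)^2 - 4·(-513) = 16 + 2052 = 2068, and 4·(517) is not a perfect square in Q since 517 is squarefree and ≠ 1. Hence x^2 + 4x - 513 is irreducible over Q and is the minimal polynomial of α.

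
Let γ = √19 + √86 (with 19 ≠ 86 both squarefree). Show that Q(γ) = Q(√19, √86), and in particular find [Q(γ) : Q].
[Q(γ) : Q] = 4 (equivalently, Q(γ) = Q(√19, √86))

Obviously Q(γ) ⊆ Q(√19, √86), and [Q(√19, √86):Q] = 4 (since 19, 86 are distinct squarefree integers > 1 with 1634 not a perfect square). To show equality we compute the minimal polynomial of γ. From γ = √19 + √86: γ^2 = 19 + 2√(1634) + 86 = 105 + 2√(1634), so γ^2 - 105 = 2√(1634); squaring, (γ^2 - 105)^2 = 4·1634, i.e. γ^4 - 210γ^2 + 11025 - 6536 = 0, i.e. γ^4 - 210γ^2 + 4489 = 0. So γ is a root of x^4 - 210x^2 + 4489. This polynomial is irreducible over Q: it has no rational root (each ±√19 ± √86 is irrational), and any factorization into two quadratics over Q would force √(1634) ∈ Q (pairing opposite roots) or √19, √86 ∈ Q (other pairings), all impossible. Hence [Q(γ):Q] = 4 = [Q(√19, √86):Q], so Q(γ) = Q(√19, √86).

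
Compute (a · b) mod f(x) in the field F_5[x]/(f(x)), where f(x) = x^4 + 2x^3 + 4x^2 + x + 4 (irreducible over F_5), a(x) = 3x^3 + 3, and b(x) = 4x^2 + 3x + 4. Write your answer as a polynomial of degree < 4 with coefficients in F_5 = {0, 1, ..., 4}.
a · b ≡ 4x^3 + x + 2 (mod f(x))

Multiply in F_5[x]: a(x)·b(x) = (3x^3 + 3)·(4x^2 + 3x + 4) = 2x^5 + 4x^4 + 2x^3 + 2x^2 + 4x + 2. This has degree ≥ 4, so divide by f(x) over F_5: 2x^5 + 4x^4 + 2x^3 + 2x^2 + 4x + 2 = (2x)·(x^4 + 2x^3 + 4x^2 + x + 4) + (4x^3 + x + 2). Hence a·b ≡ 4x^3 + x + 2 (mod f). (F_5[x]/(f) is a field with 5^4 = 625 elements since f is irreducible of degree 4.)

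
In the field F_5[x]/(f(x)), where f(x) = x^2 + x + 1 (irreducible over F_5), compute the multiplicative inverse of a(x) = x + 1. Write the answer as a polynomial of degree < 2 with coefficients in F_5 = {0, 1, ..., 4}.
a(x)^(-1) ≡ 4x (mod f(x))

Since f is irreducible over F_5, F_5[x]/(f) is a field and a(x) ≠ 0 has an inverse. Apply the extended Euclidean algorithm to f(x) and a(x) in F_5[x]: f(x) = (x)·a(x) + (1). The last nonzero remainder is the constant 1 = gcd(f, a) in F_5. Back-substituting through the division chain expresses 1 = s(x)·a(x) + t(x)·f(x) with s(x) ≡ 4x (mod f), so a(x)^(-1) ≡ s(x) = 4x (mod f). Check: (x + 1)·(4x) = 4x^2 + 4x ≡ 1 (mod x^2 + x + 1).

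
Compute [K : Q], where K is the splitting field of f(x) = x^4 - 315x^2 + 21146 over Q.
[K : Q] = 4

Solving the quadratic in x^2: x^2 = (315 ± √(315^2 - 4·21146))/2 = (315 ± √14641)/2 = (315 ± 121)/2, giving x^2 = 218 or x^2 = 97. So f(x) = (x^2 - 218)(x^2 - 97) and the roots of f are ±√218, ±√97. Hence the splitting field is K = Q(√218, √97). Since 218 and 97 are distinct squarefree integers > 1, their product 21146 is not a perfect square, so √97 ∉ Q(√218). By the tower law [K:Q] = [Q(√218,√97):Q(√218)] · [Q(√218):Q] = 2 · 2 = 4.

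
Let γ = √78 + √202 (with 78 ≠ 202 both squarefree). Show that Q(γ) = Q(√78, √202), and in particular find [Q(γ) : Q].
[Q(γ) : Q] = 4 (equivalently, Q(γ) = Q(√78, √202))

Obviously Q(γ) ⊆ Q(√78, √202), and [Q(√78, √202):Q] = 4 (since 78, 202 are distinct squarefree integers > 1 with 15756 not a perfect square). To show equality we compute the minimal polynomial of γ. From γ = √78 + √202: γ^2 = 78 + 2√(15756) + 202 = 280 + 2√(15756), so γ^2 - 280 = 2√(15756); squaring, (γ^2 - 280)^2 = 4·15756, i.e. γ^4 - 560γ^2 + 78400 - 63024 = 0, i.e. γ^4 - 560γ^2 + 15376 = 0. So γ is a root of x^4 - 560x^2 + 15376. This polynomial is irreducible over Q: it has no rational root (each ±√78 ± √202 is irrational), and any factorization into two quadratics over Q would force √(15756) ∈ Q (pairing opposite roots) or √78, √202 ∈ Q (other pairings), all impossible. Hence [Q(γ):Q] = 4 = [Q(√78, √202):Q], so Q(γ) = Q(√78, √202).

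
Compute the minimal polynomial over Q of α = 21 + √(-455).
m_α(x) = x^2 - 42x + 896

From α - 21 = √(-455), squaring gives (α - 21)^2 = -455, i.e. α^2 - 42α + 441 = -455, so α^2 - 42α + 896 = 0. The discriminant of x^2 - 42x + 896 is (-42)^2 - 4·(896) = 1764 - 3584 = -1820, and 4·(-455) is not a perfect square in Q since -455 is squarefree and ≠ 1. Hence x^2 - 42x + 896 is irreducible over Q and is the minimal polynomial of α.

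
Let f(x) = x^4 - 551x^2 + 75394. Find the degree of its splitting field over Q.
[K : Q] = 4

Solving the quadratic in x^2: x^2 = (551 ± √(551^2 - 4·75394))/2 = (551 ± √2025)/2 = (551 ± 45)/2, giving x^2 = 253 or x^2 = 298. So f(x) = (x^2 - 253)(x^2 - 298) and the roots of f are ±√253, ±√298. Hence the splitting field is K = Q(√253, √298). Since 253 and 298 are distinct squarefree integers > 1, their product 75394 is not a perfect square, so √298 ∉ Q(√253). By the tower law [K:Q] = [Q(√253,√298):Q(√253)] · [Q(√253):Q] = 2 · 2 = 4.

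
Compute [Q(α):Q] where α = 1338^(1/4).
[Q(α):Q] = 4

α is a root of x^4 - 1338. By Eisenstein's criterion at the prime p = 2 (which divides the constant term 1338 but p^2 = 4 does not, since 1338 is squarefree), x^4 - 1338 is irreducible over Q. Hence [Q(α):Q] = 4.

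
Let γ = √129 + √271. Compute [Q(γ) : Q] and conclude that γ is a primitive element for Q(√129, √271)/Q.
[Q(γ) : Q] = 4 (equivalently, Q(γ) = Q(√129, √271))

Obviously Q(γ) ⊆ Q(√129, √271), and [Q(√129, √271):Q] = 4 (since 129, 271 are distinct squarefree integers > 1 with 34959 not a perfect square). To show equality we compute the minimal polynomial of γ. From γ = √129 + √271: γ^2 = 129 + 2√(34959) + 271 = 400 + 2√(34959), so γ^2 - 400 = 2√(34959); squaring, (γ^2 - 400)^2 = 4·34959, i.e. γ^4 - 800γ^2 + 160000 - 139836 = 0, i.e. γ^4 - 800γ^2 + 20164 = 0. So γ is a root of x^4 - 800x^2 + 20164. This polynomial is irreducible over Q: it has no rational root (each ±√129 ± √271 is irrational), and any factorization into two quadratics over Q would force √(34959) ∈ Q (pairing opposite roots) or √129, √271 ∈ Q (other pairings), all impossible. Hence [Q(γ):Q] = 4 = [Q(√129, √271):Q], so Q(γ) = Q(√129, √271).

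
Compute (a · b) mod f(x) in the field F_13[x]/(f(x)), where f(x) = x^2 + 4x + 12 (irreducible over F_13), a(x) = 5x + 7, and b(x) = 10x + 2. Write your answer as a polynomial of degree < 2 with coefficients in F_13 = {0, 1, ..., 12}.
a · b ≡ 10x + 12 (mod f(x))

Multiply in F_13[x]: a(x)·b(x) = (5x + 7)·(10x + 2) = 11x^2 + 2x + 1. This has degree ≥ 2, so divide by f(x) over F_13: 11x^2 + 2x + 1 = (11)·(x^2 + 4x + 12) + (10x + 12). Hence a·b ≡ 10x + 12 (mod f). (F_13[x]/(f) is a field with 13^2 = 169 elements since f is irreducible of degree 2.)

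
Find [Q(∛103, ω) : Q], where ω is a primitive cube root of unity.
[Q(∛103, ω) : Q] = 6

[Q(∛103):Q] = 3 (min poly x^3 - 103, irreducible since 103 is not a perfect cube). [Q(ω):Q] = 2 (min poly x^2 + x + 1). Since Q(∛103) ⊂ R and ω ∉ R, we have ω ∉ Q(∛103), so x^2 + x + 1 remains irreducible over Q(∛103) and [Q(∛103, ω) : Q(∛103)] = 2. By the tower law, [Q(∛103, ω) : Q] = 3 · 2 = 6. (In fact Q(∛103, ω) is the splitting field of x^3 - 103 over Q.)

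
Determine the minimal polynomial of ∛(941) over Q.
m_α(x) = x^3 - 941

α satisfies α^3 = 941, so x^3 - 941 annihilates α. By the rational root test, a rational root p/q (in lowest terms) of x^3 - 941 would satisfy p^3 = 941 q^3, forcing q = 1 and p^3 = 941; but 941 is not a perfect cube, contradiction. A monic cubic over Q with no rational root is irreducible (any nontrivial factorization would include a linear factor). Hence x^3 - 941 is the minimal polynomial of α, and in particular [Q(α):Q] = 3.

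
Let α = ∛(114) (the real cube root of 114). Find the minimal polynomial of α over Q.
m_α(x) = x^3 - 114

α satisfies α^3 = 114, so x^3 - 114 annihilates α. By the rational root test, a rational root p/q (in lowest terms) of x^3 - 114 would satisfy p^3 = 114 q^3, forcing q = 1 and p^3 = 114; but 114 is not a perfect cube, contradiction. A monic cubic over Q with no rational root is irreducible (any nontrivial factorization would include a linear factor). Hence x^3 - 114 is the minimal polynomial of α, and in particular [Q(α):Q] = 3.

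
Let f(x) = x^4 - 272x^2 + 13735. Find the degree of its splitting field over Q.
[K : Q] = 4

Solving the quadratic in x^2: x^2 = (272 ± √(272^2 - 4·13735))/2 = (272 ± √19044)/2 = (272 ± 138)/2, giving x^2 = 67 or x^2 = 205. So f(x) = (x^2 - 67)(x^2 - 205) and the roots of f are ±√67, ±√205. Hence the splitting field is K = Q(√67, √205). Since 67 and 205 are distinct squarefree integers > 1, their product 13735 is not a perfect square, so √205 ∉ Q(√67). By the tower law [K:Q] = [Q(√67,√205):Q(√67)] · [Q(√67):Q] = 2 · 2 = 4.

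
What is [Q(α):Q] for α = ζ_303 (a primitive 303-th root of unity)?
[Q(α):Q] = 200

The minimal polynomial of ζ_303 over Q is the 303-th cyclotomic polynomial Φ_303(x), which is irreducible over Q and has degree φ(303) = 200. Hence [Q(α):Q] = φ(303) = 200.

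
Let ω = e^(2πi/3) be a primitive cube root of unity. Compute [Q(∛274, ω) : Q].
[Q(∛274, ω) : Q] = 6

[Q(∛274):Q] = 3 (min poly x^3 - 274, irreducible since 274 is not a perfect cube). [Q(ω):Q] = 2 (min poly x^2 + x + 1). Since Q(∛274) ⊂ R and ω ∉ R, we have ω ∉ Q(∛274), so x^2 + x + 1 remains irreducible over Q(∛274) and [Q(∛274, ω) : Q(∛274)] = 2. By the tower law, [Q(∛274, ω) : Q] = 3 · 2 = 6. (In fact Q(∛274, ω) is the splitting field of x^3 - 274 over Q.)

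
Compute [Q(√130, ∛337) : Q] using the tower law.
[Q(√130, ∛337) : Q] = 6

Let L = Q(√130, ∛337). Since Q(√130) ⊂ L and [Q(√130):Q] = 2, the tower law gives 2 | [L:Q]. Likewise Q(∛337) ⊂ L with [Q(∛337):Q] = 3 (because 337 is not a perfect cube), so 3 | [L:Q]. As gcd(2,3) = 1, [L:Q] is divisible by 6. Conversely L is generated over Q by √130 and ∛337, so [L:Q] ≤ 2·3 = 6. Therefore [Q(√130, ∛337) : Q] = 6.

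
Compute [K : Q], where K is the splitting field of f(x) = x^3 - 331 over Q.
[K : Q] = 6

The roots of x^3 - 331 are ∛331, ω∛331, ω^2∛331 where ω = e^(2πi/3) is a primitive cube root of unity, so K = Q(∛331, ω). Now [Q(∛331):Q] = 3 (since 331 is not a perfect cube, x^3 - 331 is irreducible) and [Q(ω):Q] = 2. Both 2 and 3 divide [K:Q], and [K:Q] ≤ 3·2 = 6, so [K:Q] = 6. (Equivalently: Q(∛331) ⊂ R but ω ∉ R, so [K : Q(∛331)] = 2.)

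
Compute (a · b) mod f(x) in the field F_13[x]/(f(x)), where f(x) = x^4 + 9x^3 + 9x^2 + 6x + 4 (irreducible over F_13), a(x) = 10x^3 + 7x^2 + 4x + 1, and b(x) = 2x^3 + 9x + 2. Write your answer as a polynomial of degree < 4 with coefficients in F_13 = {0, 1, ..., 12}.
a · b ≡ 9x^3 + 10x^2 + 9x + 9 (mod f(x))

Multiply in F_13[x]: a(x)·b(x) = (10x^3 + 7x^2 + 4x + 1)·(2x^3 + 9x + 2) = 7x^6 + x^5 + 7x^4 + 7x^3 + 11x^2 + 4x + 2. This has degree ≥ 4, so divide by f(x) over F_13: 7x^6 + x^5 + 7x^4 + 7x^3 + 11x^2 + 4x + 2 = (7x^2 + 3x + 8)·(x^4 + 9x^3 + 9x^2 + 6x + 4) + (9x^3 + 10x^2 + 9x + 9). Hence a·b ≡ 9x^3 + 10x^2 + 9x + 9 (mod f). (F_13[x]/(f) is a field with 13^4 = 28561 elements since f is irreducible of degree 4.)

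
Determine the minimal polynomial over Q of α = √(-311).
m_α(x) = x^2 + 311

α satisfies α^2 + 311 = 0, so x^2 + 311 annihilates α. Since d = -311 is squarefree and ≠ 1, it is not a perfect square in Q, so x^2 + 311 has no rational root and is therefore irreducible over Q (a degree-2 polynomial over a field is irreducible iff it has no root). Hence m_α(x) = x^2 + 311.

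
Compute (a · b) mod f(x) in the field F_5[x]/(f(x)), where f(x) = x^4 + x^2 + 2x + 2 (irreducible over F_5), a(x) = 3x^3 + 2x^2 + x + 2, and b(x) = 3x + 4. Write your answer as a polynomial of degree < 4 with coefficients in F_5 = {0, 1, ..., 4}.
a · b ≡ 3x^3 + 2x^2 + 2x (mod f(x))

Multiply in F_5[x]: a(x)·b(x) = (3x^3 + 2x^2 + x + 2)·(3x + 4) = 4x^4 + 3x^3 + x^2 + 3. This has degree ≥ 4, so divide by f(x) over F_5: 4x^4 + 3x^3 + x^2 + 3 = (4)·(x^4 + x^2 + 2x + 2) + (3x^3 + 2x^2 + 2x). Hence a·b ≡ 3x^3 + 2x^2 + 2x (mod f). (F_5[x]/(f) is a field with 5^4 = 625 elements since f is irreducible of degree 4.)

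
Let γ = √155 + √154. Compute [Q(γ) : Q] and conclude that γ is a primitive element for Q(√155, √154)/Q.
[Q(γ) : Q] = 4 (equivalently, Q(γ) = Q(√155, √154))

Obviously Q(γ) ⊆ Q(√155, √154), and [Q(√155, √154):Q] = 4 (since 155, 154 are distinct squarefree integers > 1 with 23870 not a perfect square). To show equality we compute the minimal polynomial of γ. From γ = √155 + √154: γ^2 = 155 + 2√(23870) + 154 = 309 + 2√(23870), so γ^2 - 309 = 2√(23870); squaring, (γ^2 - 309)^2 = 4·23870, i.e. γ^4 - 618γ^2 + 95481 - 95480 = 0, i.e. γ^4 - 618γ^2 + 1 = 0. So γ is a root of x^4 - 618x^2 + 1. This polynomial is irreducible over Q: it has no rational root (each ±√155 ± √154 is irrational), and any factorization into two quadratics over Q would force √(23870) ∈ Q (pairing opposite roots) or √155, √154 ∈ Q (other pairings), all impossible. Hence [Q(γ):Q] = 4 = [Q(√155, √154):Q], so Q(γ) = Q(√155, √154).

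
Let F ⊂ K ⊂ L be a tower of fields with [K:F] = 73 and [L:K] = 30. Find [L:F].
[L:F] = 2190

The tower law says that for any tower of field extensions F ⊂ K ⊂ L with finite degrees, [L:F] = [L:K] · [K:F]. Here this gives [L:F] = 30 · 73 = 2190.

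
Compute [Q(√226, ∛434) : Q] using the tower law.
[Q(√226, ∛434) : Q] = 6

Let L = Q(√226, ∛434). Since Q(√226) ⊂ L and [Q(√226):Q] = 2, the tower law gives 2 | [L:Q]. Likewise Q(∛434) ⊂ L with [Q(∛434):Q] = 3 (because 434 is not a perfect cube), so 3 | [L:Q]. As gcd(2,3) = 1, [L:Q] is divisible by 6. Conversely L is generated over Q by √226 and ∛434, so [L:Q] ≤ 2·3 = 6. Therefore [Q(√226, ∛434) : Q] = 6.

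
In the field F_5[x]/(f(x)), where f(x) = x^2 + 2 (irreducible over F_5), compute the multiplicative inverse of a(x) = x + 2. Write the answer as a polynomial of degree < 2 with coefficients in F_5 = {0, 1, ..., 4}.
a(x)^(-1) ≡ 4x + 2 (mod f(x))

Since f is irreducible over F_5, F_5[x]/(f) is a field and a(x) ≠ 0 has an inverse. Apply the extended Euclidean algorithm to f(x) and a(x) in F_5[x]: f(x) = (x + 3)·a(x) + (1). The last nonzero remainder is the constant 1 = gcd(f, a) in F_5. Back-substituting through the division chain expresses 1 = s(x)·a(x) + t(x)·f(x) with s(x) ≡ 4x + 2 (mod f), so a(x)^(-1) ≡ s(x) = 4x + 2 (mod f). Check: (x + 2)·(4x + 2) = 4x^2 + 4 ≡ 1 (mod x^2 + 2).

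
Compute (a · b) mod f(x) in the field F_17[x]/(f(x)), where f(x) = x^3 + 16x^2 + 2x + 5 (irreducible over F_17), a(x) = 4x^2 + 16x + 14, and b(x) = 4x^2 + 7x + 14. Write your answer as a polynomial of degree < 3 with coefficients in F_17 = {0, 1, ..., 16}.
a · b ≡ 11x^2 + 9x + 13 (mod f(x))

Multiply in F_17[x]: a(x)·b(x) = (4x^2 + 16x + 14)·(4x^2 + 7x + 14) = 16x^4 + 7x^3 + 3x^2 + 16x + 9. This has degree ≥ 3, so divide by f(x) over F_17: 16x^4 + 7x^3 + 3x^2 + 16x + 9 = (16x + 6)·(x^3 + 16x^2 + 2x + 5) + (11x^2 + 9x + 13). Hence a·b ≡ 11x^2 + 9x + 13 (mod f). (F_17[x]/(f) is a field with 17^3 = 4913 elements since f is irreducible of degree 3.)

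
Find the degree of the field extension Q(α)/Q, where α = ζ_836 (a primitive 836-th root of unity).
[Q(α):Q] = 360

The minimal polynomial of ζ_836 over Q is the 836-th cyclotomic polynomial Φ_836(x), which is irreducible over Q and has degree φ(836) = 360. Hence [Q(α):Q] = φ(836) = 360.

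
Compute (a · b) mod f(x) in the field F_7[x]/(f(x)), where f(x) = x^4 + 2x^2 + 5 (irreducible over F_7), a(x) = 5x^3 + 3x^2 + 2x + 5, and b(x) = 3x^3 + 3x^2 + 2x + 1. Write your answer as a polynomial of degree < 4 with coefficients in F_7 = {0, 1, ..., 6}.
a · b ≡ 5x^3 + 6x^2 + 4x + 2 (mod f(x))

Multiply in F_7[x]: a(x)·b(x) = (5x^3 + 3x^2 + 2x + 5)·(3x^3 + 3x^2 + 2x + 1) = x^6 + 3x^5 + 4x^4 + 4x^3 + x^2 + 5x + 5. This has degree ≥ 4, so divide by f(x) over F_7: x^6 + 3x^5 + 4x^4 + 4x^3 + x^2 + 5x + 5 = (x^2 + 3x + 2)·(x^4 + 2x^2 + 5) + (5x^3 + 6x^2 + 4x + 2). Hence a·b ≡ 5x^3 + 6x^2 + 4x + 2 (mod f). (F_7[x]/(f) is a field with 7^4 = 2401 elements since f is irreducible of degree 4.)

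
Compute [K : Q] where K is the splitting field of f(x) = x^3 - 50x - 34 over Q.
[K : Q] = 6

By the rational root test, any rational root of the monic integer polynomial f(x) = x^3 - 50x - 34 must be an integer dividing the constant term -34, i.e. one of ±{1, 2, 17, 34}. Evaluating: f(1) = -83, f(-1) = 15, f(2) = -126, f(-2) = 58, f(17) = 4029, f(-17) = -4097, f(34) = 37570, f(-34) = -37638; none is 0, so f has no rational root and is therefore irreducible over Q (a cubic with no linear factor over a field is irreducible). For an irreducible cubic, the Galois group is A_3 or S_3 according as the discriminant disc(f) = -4a^3 - 27b^2 = -4·(-50)^3 - 27·(-34)^2 = 468788 is or is not a square in Q. Here disc(f) = 468788 is not a perfect square in Q, so the Galois group of f over Q is not contained in A_3 and must be all of S_3. The splitting field has degree |S_3| = 6 over Q, so [K : Q] = 6.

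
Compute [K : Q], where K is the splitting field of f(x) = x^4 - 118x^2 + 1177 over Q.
[K : Q] = 4

Solving the quadratic in x^2: x^2 = (118 ± √(118^2 - 4·1177))/2 = (118 ± √9216)/2 = (118 ± 96)/2, giving x^2 = 11 or x^2 = 107. So f(x) = (x^2 - 11)(x^2 - 107) and the roots of f are ±√11, ±√107. Hence the splitting field is K = Q(√11, √107). Since 11 and 107 are distinct squarefree integers > 1, their product 1177 is not a perfect square, so √107 ∉ Q(√11). By the tower law [K:Q] = [Q(√11,√107):Q(√11)] · [Q(√11):Q] = 2 · 2 = 4.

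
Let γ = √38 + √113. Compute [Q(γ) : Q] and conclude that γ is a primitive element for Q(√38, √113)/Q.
[Q(γ) : Q] = 4 (equivalently, Q(γ) = Q(√38, √113))

Obviously Q(γ) ⊆ Q(√38, √113), and [Q(√38, √113):Q] = 4 (since 38, 113 are distinct squarefree integers > 1 with 4294 not a perfect square). To show equality we compute the minimal polynomial of γ. From γ = √38 + √113: γ^2 = 38 + 2√(4294) + 113 = 151 + 2√(4294), so γ^2 - 151 = 2√(4294); squaring, (γ^2 - 151)^2 = 4·4294, i.e. γ^4 - 302γ^2 + 22801 - 17176 = 0, i.e. γ^4 - 302γ^2 + 5625 = 0. So γ is a root of x^4 - 302x^2 + 5625. This polynomial is irreducible over Q: it has no rational root (each ±√38 ± √113 is irrational), and any factorization into two quadratics over Q would force √(4294) ∈ Q (pairing opposite roots) or √38, √113 ∈ Q (other pairings), all impossible. Hence [Q(γ):Q] = 4 = [Q(√38, √113):Q], so Q(γ) = Q(√38, √113).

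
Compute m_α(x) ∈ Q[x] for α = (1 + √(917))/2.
m_α(x) = x^2 - x - 229

From 2α - 1 = √(917), squaring gives (2α - 1)^2 = 917, i.e. 4α^2 - 4α + 1 = 917, so α^2 - α + (1 - 917)/4 = 0. Since 917 ≡ 1 (mod 4), (1 - 917)/4 = -229 ∈ Z. The polynomial x^2 - x - 229 has discriminant 1 - 4·(-229) = 917, which is not a perfect square in Q (d = 917 is squarefree and ≠ 1), so x^2 - x - 229 is irreducible over Q. It is the minimal polynomial of α.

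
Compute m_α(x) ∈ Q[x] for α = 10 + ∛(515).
m_α(x) = x^3 - 30x^2 + 300x - 1515

Set β = α - 10 = ∛(515), so β^3 = 515. Then (α - 10)^3 - 515 = 0, i.e. α is a root of g(x) = (x - 10)^3 - 515 = x^3 - 30x^2 + 300x - 1515. Since g(x) = h(x - 10) where h(x) = x^3 - 515, and h is irreducible over Q (because 515 is not a perfect cube, so h has no rational root, and a monic cubic with no rational root is irreducible), g is also irreducible (irreducibility is preserved under the substitution x → x - 10). Hence m_α(x) = x^3 - 30x^2 + 300x - 1515.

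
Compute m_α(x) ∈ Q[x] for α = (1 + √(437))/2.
m_α(x) = x^2 - x - 109

From 2α - 1 = √(437), squaring gives (2α - 1)^2 = 437, i.e. 4α^2 - 4α + 1 = 437, so α^2 - α + (1 - 437)/4 = 0. Since 437 ≡ 1 (mod 4), (1 - 437)/4 = -109 ∈ Z. The polynomial x^2 - x - 109 has discriminant 1 - 4·(-109) = 437, which is not a perfect square in Q (d = 437 is squarefree and ≠ 1), so x^2 - x - 109 is irreducible over Q. It is the minimal polynomial of α.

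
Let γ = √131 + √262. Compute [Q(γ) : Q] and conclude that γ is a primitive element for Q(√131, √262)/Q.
[Q(γ) : Q] = 4 (equivalently, Q(γ) = Q(√131, √262))

Obviously Q(γ) ⊆ Q(√131, √262), and [Q(√131, √262):Q] = 4 (since 131, 262 are distinct squarefree integers > 1 with 34322 not a perfect square). To show equality we compute the minimal polynomial of γ. From γ = √131 + √262: γ^2 = 131 + 2√(34322) + 262 = 393 + 2√(34322), so γ^2 - 393 = 2√(34322); squaring, (γ^2 - 393)^2 = 4·34322, i.e. γ^4 - 786γ^2 + 154449 - 137288 = 0, i.e. γ^4 - 786γ^2 + 17161 = 0. So γ is a root of x^4 - 786x^2 + 17161. This polynomial is irreducible over Q: it has no rational root (each ±√131 ± √262 is irrational), and any factorization into two quadratics over Q would force √(34322) ∈ Q (pairing opposite roots) or √131, √262 ∈ Q (other pairings), all impossible. Hence [Q(γ):Q] = 4 = [Q(√131, √262):Q], so Q(γ) = Q(√131, √262).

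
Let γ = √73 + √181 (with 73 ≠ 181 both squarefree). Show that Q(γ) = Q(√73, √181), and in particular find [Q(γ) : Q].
[Q(γ) : Q] = 4 (equivalently, Q(γ) = Q(√73, √181))

Obviously Q(γ) ⊆ Q(√73, √181), and [Q(√73, √181):Q] = 4 (since 73, 181 are distinct squarefree integers > 1 with 13213 not a perfect square). To show equality we compute the minimal polynomial of γ. From γ = √73 + √181: γ^2 = 73 + 2√(13213) + 181 = 254 + 2√(13213), so γ^2 - 254 = 2√(13213); squaring, (γ^2 - 254)^2 = 4·13213, i.e. γ^4 - 508γ^2 + 64516 - 52852 = 0, i.e. γ^4 - 508γ^2 + 11664 = 0. So γ is a root of x^4 - 508x^2 + 11664. This polynomial is irreducible over Q: it has no rational root (each ±√73 ± √181 is irrational), and any factorization into two quadratics over Q would force √(13213) ∈ Q (pairing opposite roots) or √73, √181 ∈ Q (other pairings), all impossible. Hence [Q(γ):Q] = 4 = [Q(√73, √181):Q], so Q(γ) = Q(√73, √181).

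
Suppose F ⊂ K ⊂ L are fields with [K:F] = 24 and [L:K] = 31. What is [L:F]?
[L:F] = 744

The tower law says that for any tower of field extensions F ⊂ K ⊂ L with finite degrees, [L:F] = [L:K] · [K:F]. Here this gives [L:F] = 31 · 24 = 744.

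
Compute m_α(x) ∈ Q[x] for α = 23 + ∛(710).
m_α(x) = x^3 - 69x^2 + 1587x - 12877

Set β = α - 23 = ∛(710), so β^3 = 710. Then (α - 23)^3 - 710 = 0, i.e. α is a root of g(x) = (x - 23)^3 - 710 = x^3 - 69x^2 + 1587x - 12877. Since g(x) = h(x - 23) where h(x) = x^3 - 710, and h is irreducible over Q (because 710 is not a perfect cube, so h has no rational root, and a monic cubic with no rational root is irreducible), g is also irreducible (irreducibility is preserved under the substitution x → x - 23). Hence m_α(x) = x^3 - 69x^2 + 1587x - 12877.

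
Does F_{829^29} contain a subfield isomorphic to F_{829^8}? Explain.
No: F_{829^8} is not a subfield of F_{829^29}

F_{p^m} embeds in F_{p^n} iff m | n. Here 8 ∤ 29 (since 29 = 3·8 + 5 with remainder 5 ≠ 0), so F_{829^8} is not a subfield of F_{829^29}. Equivalently: if it were, the tower law would give 8 = [F_{829^8}:F_829] dividing [F_{829^29}:F_829] = 29, contradiction.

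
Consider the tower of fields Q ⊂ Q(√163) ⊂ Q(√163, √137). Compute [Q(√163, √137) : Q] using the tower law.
[Q(√163, √137) : Q] = 4

[Q(√163):Q] = 2 (min poly x^2 - 163, irreducible since 163 is squarefree > 1). For the top step, suppose √137 ∈ Q(√163), say √137 = c + d√163 with c, d ∈ Q. Squaring: 137 = c^2 + 163d^2 + 2cd√163. Since √163 ∉ Q this forces 2cd = 0. If d = 0 then √137 = c ∈ Q, contradicting 137 squarefree > 1. If c = 0 then 137 = 163d^2, so 163·137 = (163d)^2 is a perfect square in Q — but 163·137 = 22331 is not a perfect square (since 163 and 137 are distinct squarefree integers). Contradiction. Hence √137 ∉ Q(√163), so x^2 - 137 stays irreducible over Q(√163) and [Q(√163, √137) : Q(√163)] = 2. By the tower law, [Q(√163, √137) : Q] = 2 · 2 = 4.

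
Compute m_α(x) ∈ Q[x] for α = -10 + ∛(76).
m_α(x) = x^3 + 30x^2 + 300x + 924

Set β = α + 10 = ∛(76), so β^3 = 76. Then (α + 10)^3 - 76 = 0, i.e. α is a root of g(x) = (x + 10)^3 - 76 = x^3 + 30x^2 + 300x + 924. Since g(x) = h(x + 10) where h(x) = x^3 - 76, and h is irreducible over Q (because 76 is not a perfect cube, so h has no rational root, and a monic cubic with no rational root is irreducible), g is also irreducible (irreducibility is preserved under the substitution x → x + 10). Hence m_α(x) = x^3 + 30x^2 + 300x + 924.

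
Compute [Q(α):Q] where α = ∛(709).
[Q(α):Q] = 3

The minimal polynomial of α is x^3 - 709, irreducible over Q since 709 is not a perfect cube (so x^3 - 709 has no rational root). Hence [Q(α):Q] = deg(m_α) = 3.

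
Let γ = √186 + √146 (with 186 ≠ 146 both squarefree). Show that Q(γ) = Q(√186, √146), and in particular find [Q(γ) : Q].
[Q(γ) : Q] = 4 (equivalently, Q(γ) = Q(√186, √146))

Obviously Q(γ) ⊆ Q(√186, √146), and [Q(√186, √146):Q] = 4 (since 186, 146 are distinct squarefree integers > 1 with 27156 not a perfect square). To show equality we compute the minimal polynomial of γ. From γ = √186 + √146: γ^2 = 186 + 2√(27156) + 146 = 332 + 2√(27156), so γ^2 - 332 = 2√(27156); squaring, (γ^2 - 332)^2 = 4·27156, i.e. γ^4 - 664γ^2 + 110224 - 108624 = 0, i.e. γ^4 - 664γ^2 + 1600 = 0. So γ is a root of x^4 - 664x^2 + 1600. This polynomial is irreducible over Q: it has no rational root (each ±√186 ± √146 is irrational), and any factorization into two quadratics over Q would force √(27156) ∈ Q (pairing opposite roots) or √186, √146 ∈ Q (other pairings), all impossible. Hence [Q(γ):Q] = 4 = [Q(√186, √146):Q], so Q(γ) = Q(√186, √146).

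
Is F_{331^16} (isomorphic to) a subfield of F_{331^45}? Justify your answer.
No: F_{331^16} is not a subfield of F_{331^45}

F_{p^m} embeds in F_{p^n} iff m | n. Here 16 ∤ 45 (since 45 = 2·16 + 13 with remainder 13 ≠ 0), so F_{331^16} is not a subfield of F_{331^45}. Equivalently: if it were, the tower law would give 16 = [F_{331^16}:F_331] dividing [F_{331^45}:F_331] = 45, contradiction.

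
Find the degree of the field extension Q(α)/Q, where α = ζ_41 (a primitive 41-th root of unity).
[Q(α):Q] = 40

The minimal polynomial of ζ_41 over Q is the 41-th cyclotomic polynomial Φ_41(x), which is irreducible over Q and has degree φ(41) = 40. Hence [Q(α):Q] = φ(41) = 40.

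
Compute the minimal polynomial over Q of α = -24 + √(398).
m_α(x) = x^2 + 48x + 178

From α + 24 = √(398), squaring gives (α + 24)^2 = 398, i.e. α^2 + 48α + 576 = 398, so α^2 + 48α + 178 = 0. The discriminant of x^2 + 48x + 178 is (48)^2 - 4·(178) = 2304 - 712 = 1592, and 4·(398) is not a perfect square in Q since 398 is squarefree and ≠ 1. Hence x^2 + 48x + 178 is irreducible over Q and is the minimal polynomial of α.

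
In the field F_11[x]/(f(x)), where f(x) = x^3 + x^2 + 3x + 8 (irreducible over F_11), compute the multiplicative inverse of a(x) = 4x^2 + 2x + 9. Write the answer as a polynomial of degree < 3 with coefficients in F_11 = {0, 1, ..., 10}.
a(x)^(-1) ≡ 10x^2 + 10x + 2 (mod f(x))

Since f is irreducible over F_11, F_11[x]/(f) is a field and a(x) ≠ 0 has an inverse. Apply the extended Euclidean algorithm to f(x) and a(x) in F_11[x]: f(x) = (3x + 7)·a(x) + (6x);  a(x) = (8x + 4)·(6x) + (9). The last nonzero remainder is the constant 9 = gcd(f, a) in F_11. Back-substituting through the division chain expresses 9 = s(x)·a(x) + t(x)·f(x) with s(x) ≡ 2x^2 + 2x + 7 (mod f), so (2x^2 + 2x + 7)·a(x) ≡ 9 (mod f). Multiplying by 9^(-1) ≡ 5 in F_11 gives a(x)^(-1) ≡ 5·(2x^2 + 2x + 7) ≡ 10x^2 + 10x + 2 (mod f). Check: (4x^2 + 2x + 9)·(10x^2 + 10x + 2) = 7x^4 + 5x^3 + 8x^2 + 6x + 7 ≡ 1 (mod x^3 + x^2 + 3x + 8).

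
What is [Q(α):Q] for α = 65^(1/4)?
[Q(α):Q] = 4

α is a root of x^4 - 65. By Eisenstein's criterion at the prime p = 5 (which divides the constant term 65 but p^2 = 25 does not, since 65 is squarefree), x^4 - 65 is irreducible over Q. Hence [Q(α):Q] = 4.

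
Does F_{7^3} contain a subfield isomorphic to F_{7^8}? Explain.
No: F_{7^8} is not a subfield of F_{7^3}

F_{p^m} embeds in F_{p^n} iff m | n. Here 8 ∤ 3 (since 3 = 0·8 + 3 with remainder 3 ≠ 0), so F_{7^8} is not a subfield of F_{7^3}. Equivalently: if it were, the tower law would give 8 = [F_{7^8}:F_7] dividing [F_{7^3}:F_7] = 3, contradiction.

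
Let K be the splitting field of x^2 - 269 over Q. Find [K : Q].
[K : Q] = 2

f(x) = x^2 - 269 factors as (x - √269)(x + √269). The splitting field is K = Q(√269). Since 269 is squarefree and > 1, it is not a perfect square, so x^2 - 269 is irreducible over Q and [Q(√269) : Q] = 2. Hence [K : Q] = 2.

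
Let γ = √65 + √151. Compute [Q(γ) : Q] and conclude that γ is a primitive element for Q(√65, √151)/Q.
[Q(γ) : Q] = 4 (equivalently, Q(γ) = Q(√65, √151))

Obviously Q(γ) ⊆ Q(√65, √151), and [Q(√65, √151):Q] = 4 (since 65, 151 are distinct squarefree integers > 1 with 9815 not a perfect square). To show equality we compute the minimal polynomial of γ. From γ = √65 + √151: γ^2 = 65 + 2√(9815) + 151 = 216 + 2√(9815), so γ^2 - 216 = 2√(9815); squaring, (γ^2 - 216)^2 = 4·9815, i.e. γ^4 - 432γ^2 + 46656 - 39260 = 0, i.e. γ^4 - 432γ^2 + 7396 = 0. So γ is a root of x^4 - 432x^2 + 7396. This polynomial is irreducible over Q: it has no rational root (each ±√65 ± √151 is irrational), and any factorization into two quadratics over Q would force √(9815) ∈ Q (pairing opposite roots) or √65, √151 ∈ Q (other pairings), all impossible. Hence [Q(γ):Q] = 4 = [Q(√65, √151):Q], so Q(γ) = Q(√65, √151).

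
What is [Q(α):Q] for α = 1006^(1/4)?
[Q(α):Q] = 4

α is a root of x^4 - 1006. By Eisenstein's criterion at the prime p = 2 (which divides the constant term 1006 but p^2 = 4 does not, since 1006 is squarefree), x^4 - 1006 is irreducible over Q. Hence [Q(α):Q] = 4.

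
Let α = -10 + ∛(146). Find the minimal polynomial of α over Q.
m_α(x) = x^3 + 30x^2 + 300x + 854

Set β = α + 10 = ∛(146), so β^3 = 146. Then (α + 10)^3 - 146 = 0, i.e. α is a root of g(x) = (x + 10)^3 - 146 = x^3 + 30x^2 + 300x + 854. Since g(x) = h(x + 10) where h(x) = x^3 - 146, and h is irreducible over Q (because 146 is not a perfect cube, so h has no rational root, and a monic cubic with no rational root is irreducible), g is also irreducible (irreducibility is preserved under the substitution x → x + 10). Hence m_α(x) = x^3 + 30x^2 + 300x + 854.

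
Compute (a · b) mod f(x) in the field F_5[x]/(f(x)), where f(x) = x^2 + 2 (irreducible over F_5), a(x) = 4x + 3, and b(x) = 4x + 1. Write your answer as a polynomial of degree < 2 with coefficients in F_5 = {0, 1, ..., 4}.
a · b ≡ x + 1 (mod f(x))

Multiply in F_5[x]: a(x)·b(x) = (4x + 3)·(4x + 1) = x^2 + x + 3. This has degree ≥ 2, so divide by f(x) over F_5: x^2 + x + 3 = (1)·(x^2 + 2) + (x + 1). Hence a·b ≡ x + 1 (mod f). (F_5[x]/(f) is a field with 5^2 = 25 elements since f is irreducible of degree 2.)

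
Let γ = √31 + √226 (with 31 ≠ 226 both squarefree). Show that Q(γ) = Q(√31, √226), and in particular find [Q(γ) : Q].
[Q(γ) : Q] = 4 (equivalently, Q(γ) = Q(√31, √226))

Obviously Q(γ) ⊆ Q(√31, √226), and [Q(√31, √226):Q] = 4 (since 31, 226 are distinct squarefree integers > 1 with 7006 not a perfect square). To show equality we compute the minimal polynomial of γ. From γ = √31 + √226: γ^2 = 31 + 2√(7006) + 226 = 257 + 2√(7006), so γ^2 - 257 = 2√(7006); squaring, (γ^2 - 257)^2 = 4·7006, i.e. γ^4 - 514γ^2 + 66049 - 28024 = 0, i.e. γ^4 - 514γ^2 + 38025 = 0. So γ is a root of x^4 - 514x^2 + 38025. This polynomial is irreducible over Q: it has no rational root (each ±√31 ± √226 is irrational), and any factorization into two quadratics over Q would force √(7006) ∈ Q (pairing opposite roots) or √31, √226 ∈ Q (other pairings), all impossible. Hence [Q(γ):Q] = 4 = [Q(√31, √226):Q], so Q(γ) = Q(√31, √226).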